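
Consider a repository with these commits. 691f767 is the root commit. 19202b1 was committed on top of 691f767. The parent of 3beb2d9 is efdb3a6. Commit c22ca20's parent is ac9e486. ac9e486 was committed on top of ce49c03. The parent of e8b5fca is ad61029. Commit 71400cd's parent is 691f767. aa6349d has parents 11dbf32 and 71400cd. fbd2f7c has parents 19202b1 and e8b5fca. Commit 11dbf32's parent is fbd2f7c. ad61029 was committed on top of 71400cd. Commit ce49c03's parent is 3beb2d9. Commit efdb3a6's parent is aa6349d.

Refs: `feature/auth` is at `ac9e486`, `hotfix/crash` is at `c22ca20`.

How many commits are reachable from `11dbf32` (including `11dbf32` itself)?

Walking parent pointers from 11dbf32: reachable set = {11dbf32, 19202b1, 691f767, 71400cd, ad61029, e8b5fca, fbd2f7c}.
That is 7 commits.

7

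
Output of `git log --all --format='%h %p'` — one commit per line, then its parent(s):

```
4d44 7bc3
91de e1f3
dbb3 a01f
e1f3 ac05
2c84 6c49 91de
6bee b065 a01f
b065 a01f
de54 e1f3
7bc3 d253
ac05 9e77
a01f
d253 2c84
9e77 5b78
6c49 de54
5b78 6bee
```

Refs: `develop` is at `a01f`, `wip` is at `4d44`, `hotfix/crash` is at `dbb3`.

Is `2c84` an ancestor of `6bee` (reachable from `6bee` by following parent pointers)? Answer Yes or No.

No

Ancestors of 6bee: {6bee, a01f, b065}.
2c84 is not in that set, so it is not an ancestor of 6bee.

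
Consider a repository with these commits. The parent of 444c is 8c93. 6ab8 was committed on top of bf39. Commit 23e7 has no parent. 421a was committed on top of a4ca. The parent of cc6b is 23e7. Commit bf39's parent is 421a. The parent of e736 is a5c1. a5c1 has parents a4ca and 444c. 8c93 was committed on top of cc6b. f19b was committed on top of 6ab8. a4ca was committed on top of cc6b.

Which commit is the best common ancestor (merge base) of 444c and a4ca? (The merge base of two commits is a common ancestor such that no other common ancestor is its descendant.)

Ancestors of 444c: {23e7, 444c, 8c93, cc6b}.
Ancestors of a4ca: {23e7, a4ca, cc6b}.
Common ancestors: {23e7, cc6b}.
Among these, cc6b is not an ancestor of any other common ancestor — it is the merge base.

cc6b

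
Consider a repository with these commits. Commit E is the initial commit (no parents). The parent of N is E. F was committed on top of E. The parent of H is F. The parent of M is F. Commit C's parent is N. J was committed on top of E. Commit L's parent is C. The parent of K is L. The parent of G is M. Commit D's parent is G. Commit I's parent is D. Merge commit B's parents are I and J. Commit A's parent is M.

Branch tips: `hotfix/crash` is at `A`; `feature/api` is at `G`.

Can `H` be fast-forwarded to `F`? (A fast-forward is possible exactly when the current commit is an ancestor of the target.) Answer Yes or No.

A fast-forward from H to F is possible iff H is an ancestor of F.
Ancestors of F: {E, F}.
H is not among them, so fast-forward is not possible.

No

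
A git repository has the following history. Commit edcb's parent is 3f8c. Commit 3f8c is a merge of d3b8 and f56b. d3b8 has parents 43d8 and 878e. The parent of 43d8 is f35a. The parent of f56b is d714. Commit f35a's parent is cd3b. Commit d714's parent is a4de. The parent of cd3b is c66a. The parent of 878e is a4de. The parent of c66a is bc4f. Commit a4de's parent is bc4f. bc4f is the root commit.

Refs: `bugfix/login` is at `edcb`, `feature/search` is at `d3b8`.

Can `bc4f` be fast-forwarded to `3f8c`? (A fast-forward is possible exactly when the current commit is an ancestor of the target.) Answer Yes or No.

A fast-forward from bc4f to 3f8c is possible iff bc4f is an ancestor of 3f8c.
Ancestors of 3f8c: {3f8c, 43d8, 878e, a4de, bc4f, c66a, cd3b, d3b8, d714, f35a, f56b}.
bc4f is among them, so fast-forward is possible.

Yes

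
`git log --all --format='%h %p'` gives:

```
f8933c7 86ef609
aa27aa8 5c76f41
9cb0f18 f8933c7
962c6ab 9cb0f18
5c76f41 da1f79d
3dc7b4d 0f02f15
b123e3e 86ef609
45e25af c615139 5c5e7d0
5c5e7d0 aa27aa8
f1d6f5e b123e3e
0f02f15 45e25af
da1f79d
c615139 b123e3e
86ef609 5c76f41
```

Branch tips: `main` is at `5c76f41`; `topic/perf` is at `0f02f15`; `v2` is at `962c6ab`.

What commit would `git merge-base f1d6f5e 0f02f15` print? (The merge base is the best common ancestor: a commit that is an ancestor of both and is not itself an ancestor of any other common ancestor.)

Ancestors of f1d6f5e: {5c76f41, 86ef609, b123e3e, da1f79d, f1d6f5e}.
Ancestors of 0f02f15: {0f02f15, 45e25af, 5c5e7d0, 5c76f41, 86ef609, aa27aa8, b123e3e, c615139, da1f79d}.
Common ancestors: {5c76f41, 86ef609, b123e3e, da1f79d}.
Among these, b123e3e is not an ancestor of any other common ancestor — it is the merge base.

b123e3e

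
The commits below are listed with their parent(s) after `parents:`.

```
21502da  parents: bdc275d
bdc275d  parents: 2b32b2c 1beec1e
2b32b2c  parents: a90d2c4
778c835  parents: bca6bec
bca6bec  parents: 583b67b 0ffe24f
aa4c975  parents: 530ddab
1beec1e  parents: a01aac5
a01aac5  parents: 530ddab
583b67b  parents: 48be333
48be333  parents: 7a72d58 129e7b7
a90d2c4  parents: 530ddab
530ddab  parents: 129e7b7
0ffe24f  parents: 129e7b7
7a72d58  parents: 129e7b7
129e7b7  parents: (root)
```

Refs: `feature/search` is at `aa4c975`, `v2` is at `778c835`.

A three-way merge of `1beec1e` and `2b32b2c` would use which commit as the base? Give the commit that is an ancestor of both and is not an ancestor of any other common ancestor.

Ancestors of 1beec1e: {129e7b7, 1beec1e, 530ddab, a01aac5}.
Ancestors of 2b32b2c: {129e7b7, 2b32b2c, 530ddab, a90d2c4}.
Common ancestors: {129e7b7, 530ddab}.
Among these, 530ddab is not an ancestor of any other common ancestor — it is the merge base.

530ddab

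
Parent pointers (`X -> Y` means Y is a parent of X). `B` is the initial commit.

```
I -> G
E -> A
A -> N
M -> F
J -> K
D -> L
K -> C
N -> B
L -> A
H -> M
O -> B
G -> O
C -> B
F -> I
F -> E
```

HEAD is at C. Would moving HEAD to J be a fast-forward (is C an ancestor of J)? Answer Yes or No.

Yes

A fast-forward from C to J is possible iff C is an ancestor of J.
Ancestors of J: {B, C, J, K}.
C is among them, so fast-forward is possible.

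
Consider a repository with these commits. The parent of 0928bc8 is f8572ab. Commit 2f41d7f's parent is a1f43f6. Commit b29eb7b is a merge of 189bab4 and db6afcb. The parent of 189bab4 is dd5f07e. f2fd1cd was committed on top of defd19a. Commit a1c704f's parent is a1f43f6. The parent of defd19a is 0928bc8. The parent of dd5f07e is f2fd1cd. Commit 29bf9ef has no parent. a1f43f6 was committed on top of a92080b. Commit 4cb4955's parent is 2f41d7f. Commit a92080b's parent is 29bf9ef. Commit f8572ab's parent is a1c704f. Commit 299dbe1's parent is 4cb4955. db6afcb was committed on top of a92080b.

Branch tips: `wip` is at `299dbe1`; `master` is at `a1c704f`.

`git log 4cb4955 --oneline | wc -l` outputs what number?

5

Walking parent pointers from 4cb4955: reachable set = {29bf9ef, 2f41d7f, 4cb4955, a1f43f6, a92080b}.
That is 5 commits.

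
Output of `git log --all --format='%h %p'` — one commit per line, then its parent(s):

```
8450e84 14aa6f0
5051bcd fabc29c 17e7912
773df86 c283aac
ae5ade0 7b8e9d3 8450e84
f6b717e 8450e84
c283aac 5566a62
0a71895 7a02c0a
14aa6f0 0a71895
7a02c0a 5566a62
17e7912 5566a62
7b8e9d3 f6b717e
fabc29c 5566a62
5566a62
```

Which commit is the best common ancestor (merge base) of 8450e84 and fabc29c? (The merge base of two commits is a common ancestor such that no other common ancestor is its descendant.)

Ancestors of 8450e84: {0a71895, 14aa6f0, 5566a62, 7a02c0a, 8450e84}.
Ancestors of fabc29c: {5566a62, fabc29c}.
Common ancestors: {5566a62}.
The only common ancestor is 5566a62, so it is the merge base.

5566a62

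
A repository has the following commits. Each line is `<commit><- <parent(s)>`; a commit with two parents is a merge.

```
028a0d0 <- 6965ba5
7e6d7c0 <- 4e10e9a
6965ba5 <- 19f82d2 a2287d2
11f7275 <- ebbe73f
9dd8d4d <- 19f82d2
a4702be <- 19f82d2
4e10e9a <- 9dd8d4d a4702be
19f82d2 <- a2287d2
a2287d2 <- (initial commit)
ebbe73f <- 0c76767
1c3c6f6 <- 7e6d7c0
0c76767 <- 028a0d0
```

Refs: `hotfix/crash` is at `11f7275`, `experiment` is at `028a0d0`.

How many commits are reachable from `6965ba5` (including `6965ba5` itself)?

3

Walking parent pointers from 6965ba5: reachable set = {19f82d2, 6965ba5, a2287d2}.
That is 3 commits.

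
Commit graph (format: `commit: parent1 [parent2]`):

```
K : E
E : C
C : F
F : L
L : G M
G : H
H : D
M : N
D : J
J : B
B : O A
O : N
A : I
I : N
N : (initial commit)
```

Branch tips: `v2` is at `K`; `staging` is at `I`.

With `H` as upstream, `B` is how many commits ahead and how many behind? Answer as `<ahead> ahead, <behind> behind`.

Reachable from B: {A, B, I, N, O}.
Reachable from H: {A, B, D, H, I, J, N, O}.
Only in B's history (ahead): {} — 0.
Only in H's history (behind): {D, H, J} — 3.

0 ahead, 3 behind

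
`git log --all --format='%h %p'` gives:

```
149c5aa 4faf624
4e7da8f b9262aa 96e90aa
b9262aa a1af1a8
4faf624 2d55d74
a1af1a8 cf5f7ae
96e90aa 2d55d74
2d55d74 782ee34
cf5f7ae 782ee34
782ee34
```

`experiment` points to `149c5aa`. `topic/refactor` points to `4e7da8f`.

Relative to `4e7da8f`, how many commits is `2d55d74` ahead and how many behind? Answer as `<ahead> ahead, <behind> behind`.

Reachable from 2d55d74: {2d55d74, 782ee34}.
Reachable from 4e7da8f: {2d55d74, 4e7da8f, 782ee34, 96e90aa, a1af1a8, b9262aa, cf5f7ae}.
Only in 2d55d74's history (ahead): {} — 0.
Only in 4e7da8f's history (behind): {4e7da8f, 96e90aa, a1af1a8, b9262aa, cf5f7ae} — 5.

0 ahead, 5 behind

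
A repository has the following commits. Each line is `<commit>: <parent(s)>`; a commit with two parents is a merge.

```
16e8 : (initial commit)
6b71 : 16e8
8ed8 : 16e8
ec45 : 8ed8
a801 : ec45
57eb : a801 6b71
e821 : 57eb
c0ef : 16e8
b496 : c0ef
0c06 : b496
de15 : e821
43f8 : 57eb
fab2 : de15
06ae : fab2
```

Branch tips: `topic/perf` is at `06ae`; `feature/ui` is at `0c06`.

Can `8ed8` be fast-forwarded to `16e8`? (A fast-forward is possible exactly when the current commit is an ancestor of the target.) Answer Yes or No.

A fast-forward from 8ed8 to 16e8 is possible iff 8ed8 is an ancestor of 16e8.
Ancestors of 16e8: {16e8}.
8ed8 is not among them, so fast-forward is not possible.

No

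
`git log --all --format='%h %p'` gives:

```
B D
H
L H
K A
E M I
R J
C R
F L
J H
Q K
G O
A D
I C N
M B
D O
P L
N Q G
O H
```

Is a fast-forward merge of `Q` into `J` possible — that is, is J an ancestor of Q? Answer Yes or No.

A fast-forward from J to Q is possible iff J is an ancestor of Q.
Ancestors of Q: {A, D, H, K, O, Q}.
J is not among them, so fast-forward is not possible.

No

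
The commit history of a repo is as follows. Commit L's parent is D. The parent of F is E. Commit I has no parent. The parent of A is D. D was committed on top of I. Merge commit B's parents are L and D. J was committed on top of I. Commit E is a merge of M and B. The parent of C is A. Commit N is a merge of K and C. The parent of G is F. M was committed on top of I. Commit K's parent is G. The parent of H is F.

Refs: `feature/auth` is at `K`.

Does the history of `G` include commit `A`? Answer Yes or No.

No

Ancestors of G: {B, D, E, F, G, I, L, M}.
A is not in that set, so it is not an ancestor of G.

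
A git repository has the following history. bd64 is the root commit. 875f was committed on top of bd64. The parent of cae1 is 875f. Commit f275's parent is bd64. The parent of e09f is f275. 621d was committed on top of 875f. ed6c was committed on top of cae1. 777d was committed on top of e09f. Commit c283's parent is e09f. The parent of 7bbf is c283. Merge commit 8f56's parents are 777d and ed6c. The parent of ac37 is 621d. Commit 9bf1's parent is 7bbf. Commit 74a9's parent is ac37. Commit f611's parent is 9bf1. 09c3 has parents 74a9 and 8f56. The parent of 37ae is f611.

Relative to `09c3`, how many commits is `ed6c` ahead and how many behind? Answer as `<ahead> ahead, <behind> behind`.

0 ahead, 8 behind

Reachable from ed6c: {875f, bd64, cae1, ed6c}.
Reachable from 09c3: {09c3, 621d, 74a9, 777d, 875f, 8f56, ac37, bd64, cae1, e09f, ed6c, f275}.
Only in ed6c's history (ahead): {} — 0.
Only in 09c3's history (behind): {09c3, 621d, 74a9, 777d, 8f56, ac37, e09f, f275} — 8.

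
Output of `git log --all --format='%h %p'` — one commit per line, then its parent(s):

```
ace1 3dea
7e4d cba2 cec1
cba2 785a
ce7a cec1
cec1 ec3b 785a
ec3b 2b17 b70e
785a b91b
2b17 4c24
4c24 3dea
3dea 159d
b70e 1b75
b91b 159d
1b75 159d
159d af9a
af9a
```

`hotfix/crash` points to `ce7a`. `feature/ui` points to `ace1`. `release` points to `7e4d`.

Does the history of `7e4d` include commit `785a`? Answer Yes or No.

Yes

Ancestors of 7e4d (commits reachable by following parents): {159d, 1b75, 2b17, 3dea, 4c24, 785a, 7e4d, af9a, b70e, b91b, cba2, cec1, ec3b}.
785a is in that set, so it is an ancestor of 7e4d.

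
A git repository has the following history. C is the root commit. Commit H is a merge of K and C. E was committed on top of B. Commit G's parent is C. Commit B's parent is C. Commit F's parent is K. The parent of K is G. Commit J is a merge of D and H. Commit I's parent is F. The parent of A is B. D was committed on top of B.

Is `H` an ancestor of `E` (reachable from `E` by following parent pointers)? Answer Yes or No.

No

Ancestors of E: {B, C, E}.
H is not in that set, so it is not an ancestor of E.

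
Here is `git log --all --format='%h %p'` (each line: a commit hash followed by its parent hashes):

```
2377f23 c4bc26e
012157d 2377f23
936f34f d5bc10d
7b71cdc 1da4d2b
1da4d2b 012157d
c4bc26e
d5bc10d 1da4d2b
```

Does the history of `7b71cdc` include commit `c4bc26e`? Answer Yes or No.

Yes

Ancestors of 7b71cdc (commits reachable by following parents): {012157d, 1da4d2b, 2377f23, 7b71cdc, c4bc26e}.
c4bc26e is in that set, so it is an ancestor of 7b71cdc.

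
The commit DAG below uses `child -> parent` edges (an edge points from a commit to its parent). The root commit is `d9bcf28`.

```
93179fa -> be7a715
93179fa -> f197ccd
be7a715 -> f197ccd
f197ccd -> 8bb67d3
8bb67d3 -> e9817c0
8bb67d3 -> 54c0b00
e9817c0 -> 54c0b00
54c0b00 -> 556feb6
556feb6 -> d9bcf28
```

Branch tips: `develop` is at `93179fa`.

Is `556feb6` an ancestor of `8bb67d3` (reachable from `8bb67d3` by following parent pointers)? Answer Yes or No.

Yes

Ancestors of 8bb67d3 (commits reachable by following parents): {54c0b00, 556feb6, 8bb67d3, d9bcf28, e9817c0}.
556feb6 is in that set, so it is an ancestor of 8bb67d3.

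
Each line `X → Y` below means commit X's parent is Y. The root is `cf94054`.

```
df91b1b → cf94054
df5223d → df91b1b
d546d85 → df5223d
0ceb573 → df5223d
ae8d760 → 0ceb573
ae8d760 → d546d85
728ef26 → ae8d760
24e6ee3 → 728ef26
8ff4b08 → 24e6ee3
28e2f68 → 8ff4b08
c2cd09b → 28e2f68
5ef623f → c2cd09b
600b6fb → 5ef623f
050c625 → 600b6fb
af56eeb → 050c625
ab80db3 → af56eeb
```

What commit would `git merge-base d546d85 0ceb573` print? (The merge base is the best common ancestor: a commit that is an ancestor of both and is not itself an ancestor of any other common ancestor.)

Ancestors of d546d85: {cf94054, d546d85, df5223d, df91b1b}.
Ancestors of 0ceb573: {0ceb573, cf94054, df5223d, df91b1b}.
Common ancestors: {cf94054, df5223d, df91b1b}.
Among these, df5223d is not an ancestor of any other common ancestor — it is the merge base.

df5223d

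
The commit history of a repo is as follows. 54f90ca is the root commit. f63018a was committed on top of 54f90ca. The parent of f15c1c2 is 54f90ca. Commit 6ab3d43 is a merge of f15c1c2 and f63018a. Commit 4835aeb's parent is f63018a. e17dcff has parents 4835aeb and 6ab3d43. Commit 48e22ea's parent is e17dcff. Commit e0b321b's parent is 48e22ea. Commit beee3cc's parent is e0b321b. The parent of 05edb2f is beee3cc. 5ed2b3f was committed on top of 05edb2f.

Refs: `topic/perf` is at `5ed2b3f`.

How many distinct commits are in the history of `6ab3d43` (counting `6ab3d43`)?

4

Walking parent pointers from 6ab3d43: reachable set = {54f90ca, 6ab3d43, f15c1c2, f63018a}.
That is 4 commits.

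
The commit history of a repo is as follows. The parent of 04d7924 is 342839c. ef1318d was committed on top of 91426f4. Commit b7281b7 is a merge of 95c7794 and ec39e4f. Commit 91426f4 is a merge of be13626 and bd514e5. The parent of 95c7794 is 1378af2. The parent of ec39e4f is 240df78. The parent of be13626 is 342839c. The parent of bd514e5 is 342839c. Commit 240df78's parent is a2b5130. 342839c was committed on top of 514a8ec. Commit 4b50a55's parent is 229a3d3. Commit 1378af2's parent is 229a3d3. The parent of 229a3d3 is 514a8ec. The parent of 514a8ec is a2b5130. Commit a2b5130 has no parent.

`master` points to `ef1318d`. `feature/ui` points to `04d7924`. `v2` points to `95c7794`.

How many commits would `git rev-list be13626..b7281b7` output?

6

Reachable from b7281b7: {1378af2, 229a3d3, 240df78, 514a8ec, 95c7794, a2b5130, b7281b7, ec39e4f}.
Reachable from be13626: {342839c, 514a8ec, a2b5130, be13626}.
In b7281b7's history but not be13626's: {1378af2, 229a3d3, 240df78, 95c7794, b7281b7, ec39e4f} — 6 commits.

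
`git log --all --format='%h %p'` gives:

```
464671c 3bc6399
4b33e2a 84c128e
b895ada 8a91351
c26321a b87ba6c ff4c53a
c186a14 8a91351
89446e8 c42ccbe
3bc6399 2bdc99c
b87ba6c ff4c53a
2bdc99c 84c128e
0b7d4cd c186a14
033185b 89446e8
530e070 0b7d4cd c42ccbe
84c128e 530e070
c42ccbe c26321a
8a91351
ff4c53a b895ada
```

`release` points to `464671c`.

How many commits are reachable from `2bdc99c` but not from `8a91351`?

10

Reachable from 2bdc99c: {0b7d4cd, 2bdc99c, 530e070, 84c128e, 8a91351, b87ba6c, b895ada, c186a14, c26321a, c42ccbe, ff4c53a}.
Reachable from 8a91351: {8a91351}.
In 2bdc99c's history but not 8a91351's: {0b7d4cd, 2bdc99c, 530e070, 84c128e, b87ba6c, b895ada, c186a14, c26321a, c42ccbe, ff4c53a} — 10 commits.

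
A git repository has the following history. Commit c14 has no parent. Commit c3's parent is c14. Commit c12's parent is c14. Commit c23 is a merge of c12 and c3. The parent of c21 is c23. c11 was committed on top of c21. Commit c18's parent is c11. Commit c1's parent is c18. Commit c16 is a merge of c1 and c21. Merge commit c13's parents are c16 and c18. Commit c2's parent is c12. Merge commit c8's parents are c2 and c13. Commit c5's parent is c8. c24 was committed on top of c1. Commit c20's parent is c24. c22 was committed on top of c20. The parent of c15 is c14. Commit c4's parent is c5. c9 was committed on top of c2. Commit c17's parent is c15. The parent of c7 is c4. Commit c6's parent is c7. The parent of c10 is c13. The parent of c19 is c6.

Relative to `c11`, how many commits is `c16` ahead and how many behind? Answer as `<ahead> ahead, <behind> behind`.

Reachable from c16: {c1, c11, c12, c14, c16, c18, c21, c23, c3}.
Reachable from c11: {c11, c12, c14, c21, c23, c3}.
Only in c16's history (ahead): {c1, c16, c18} — 3.
Only in c11's history (behind): {} — 0.

3 ahead, 0 behind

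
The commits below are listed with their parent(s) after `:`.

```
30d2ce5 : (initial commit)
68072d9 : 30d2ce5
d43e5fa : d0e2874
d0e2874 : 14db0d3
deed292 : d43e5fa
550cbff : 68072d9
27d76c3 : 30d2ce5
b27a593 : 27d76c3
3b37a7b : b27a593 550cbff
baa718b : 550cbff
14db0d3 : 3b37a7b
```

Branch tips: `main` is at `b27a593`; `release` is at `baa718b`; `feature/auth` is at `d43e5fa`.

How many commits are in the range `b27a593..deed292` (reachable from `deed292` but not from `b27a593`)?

Reachable from deed292: {14db0d3, 27d76c3, 30d2ce5, 3b37a7b, 550cbff, 68072d9, b27a593, d0e2874, d43e5fa, deed292}.
Reachable from b27a593: {27d76c3, 30d2ce5, b27a593}.
In deed292's history but not b27a593's: {14db0d3, 3b37a7b, 550cbff, 68072d9, d0e2874, d43e5fa, deed292} — 7 commits.

7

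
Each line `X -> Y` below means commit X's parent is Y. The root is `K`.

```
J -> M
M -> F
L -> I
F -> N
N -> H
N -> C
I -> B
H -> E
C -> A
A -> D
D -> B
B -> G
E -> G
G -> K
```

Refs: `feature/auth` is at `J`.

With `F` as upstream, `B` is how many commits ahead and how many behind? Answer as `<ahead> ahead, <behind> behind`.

Reachable from B: {B, G, K}.
Reachable from F: {A, B, C, D, E, F, G, H, K, N}.
Only in B's history (ahead): {} — 0.
Only in F's history (behind): {A, C, D, E, F, H, N} — 7.

0 ahead, 7 behind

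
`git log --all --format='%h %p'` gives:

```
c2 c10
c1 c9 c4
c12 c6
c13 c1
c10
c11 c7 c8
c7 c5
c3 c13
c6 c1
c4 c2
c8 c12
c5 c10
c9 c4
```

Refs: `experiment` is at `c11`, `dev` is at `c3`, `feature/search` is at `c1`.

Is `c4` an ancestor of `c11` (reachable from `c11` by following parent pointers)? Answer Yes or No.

Yes

Ancestors of c11 (commits reachable by following parents): {c1, c10, c11, c12, c2, c4, c5, c6, c7, c8, c9}.
c4 is in that set, so it is an ancestor of c11.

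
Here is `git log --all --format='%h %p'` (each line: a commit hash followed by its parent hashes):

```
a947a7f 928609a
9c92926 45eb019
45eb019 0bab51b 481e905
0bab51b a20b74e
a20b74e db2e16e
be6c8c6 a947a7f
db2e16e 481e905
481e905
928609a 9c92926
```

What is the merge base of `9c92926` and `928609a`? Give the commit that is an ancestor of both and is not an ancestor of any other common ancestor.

Ancestors of 9c92926: {0bab51b, 45eb019, 481e905, 9c92926, a20b74e, db2e16e}.
Ancestors of 928609a: {0bab51b, 45eb019, 481e905, 928609a, 9c92926, a20b74e, db2e16e}.
Common ancestors: {0bab51b, 45eb019, 481e905, 9c92926, a20b74e, db2e16e}.
Among these, 9c92926 is not an ancestor of any other common ancestor — it is the merge base.

9c92926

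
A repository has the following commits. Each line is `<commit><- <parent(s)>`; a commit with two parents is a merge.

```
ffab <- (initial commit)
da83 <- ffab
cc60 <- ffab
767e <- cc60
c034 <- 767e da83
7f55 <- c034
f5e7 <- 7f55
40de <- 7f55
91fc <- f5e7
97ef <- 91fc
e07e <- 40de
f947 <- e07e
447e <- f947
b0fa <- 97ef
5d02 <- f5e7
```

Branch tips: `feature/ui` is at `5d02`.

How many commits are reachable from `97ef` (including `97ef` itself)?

9

Walking parent pointers from 97ef: reachable set = {767e, 7f55, 91fc, 97ef, c034, cc60, da83, f5e7, ffab}.
That is 9 commits.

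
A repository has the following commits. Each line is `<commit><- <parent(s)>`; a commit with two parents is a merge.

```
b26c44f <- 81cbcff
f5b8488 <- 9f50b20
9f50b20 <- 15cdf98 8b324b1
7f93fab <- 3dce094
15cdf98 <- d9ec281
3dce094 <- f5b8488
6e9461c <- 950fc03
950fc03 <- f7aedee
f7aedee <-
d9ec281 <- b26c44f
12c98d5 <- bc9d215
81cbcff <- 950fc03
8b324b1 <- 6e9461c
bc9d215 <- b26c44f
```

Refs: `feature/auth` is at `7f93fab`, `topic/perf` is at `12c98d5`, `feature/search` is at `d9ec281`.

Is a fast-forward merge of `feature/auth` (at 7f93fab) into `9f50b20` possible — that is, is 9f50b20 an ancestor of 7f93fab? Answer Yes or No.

Yes

A fast-forward from 9f50b20 to 7f93fab is possible iff 9f50b20 is an ancestor of 7f93fab.
Ancestors of 7f93fab: {15cdf98, 3dce094, 6e9461c, 7f93fab, 81cbcff, 8b324b1, 950fc03, 9f50b20, b26c44f, d9ec281, f5b8488, f7aedee}.
9f50b20 is among them, so fast-forward is possible.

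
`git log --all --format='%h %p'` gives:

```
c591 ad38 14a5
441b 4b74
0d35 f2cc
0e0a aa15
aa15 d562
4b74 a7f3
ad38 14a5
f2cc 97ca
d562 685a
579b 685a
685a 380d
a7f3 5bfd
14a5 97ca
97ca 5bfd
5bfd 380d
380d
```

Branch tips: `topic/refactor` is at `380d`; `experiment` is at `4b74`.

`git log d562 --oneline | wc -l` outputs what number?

3

Walking parent pointers from d562: reachable set = {380d, 685a, d562}.
That is 3 commits.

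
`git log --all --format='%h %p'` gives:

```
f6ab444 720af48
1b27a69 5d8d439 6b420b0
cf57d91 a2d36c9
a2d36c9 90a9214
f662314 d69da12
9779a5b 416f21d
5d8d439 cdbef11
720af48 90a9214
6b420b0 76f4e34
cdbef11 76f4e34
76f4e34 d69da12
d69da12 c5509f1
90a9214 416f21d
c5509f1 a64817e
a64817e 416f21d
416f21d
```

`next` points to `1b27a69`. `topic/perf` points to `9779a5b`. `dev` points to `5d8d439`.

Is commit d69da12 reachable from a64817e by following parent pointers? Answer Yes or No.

Ancestors of a64817e: {416f21d, a64817e}.
d69da12 is not in that set, so it is not an ancestor of a64817e.

No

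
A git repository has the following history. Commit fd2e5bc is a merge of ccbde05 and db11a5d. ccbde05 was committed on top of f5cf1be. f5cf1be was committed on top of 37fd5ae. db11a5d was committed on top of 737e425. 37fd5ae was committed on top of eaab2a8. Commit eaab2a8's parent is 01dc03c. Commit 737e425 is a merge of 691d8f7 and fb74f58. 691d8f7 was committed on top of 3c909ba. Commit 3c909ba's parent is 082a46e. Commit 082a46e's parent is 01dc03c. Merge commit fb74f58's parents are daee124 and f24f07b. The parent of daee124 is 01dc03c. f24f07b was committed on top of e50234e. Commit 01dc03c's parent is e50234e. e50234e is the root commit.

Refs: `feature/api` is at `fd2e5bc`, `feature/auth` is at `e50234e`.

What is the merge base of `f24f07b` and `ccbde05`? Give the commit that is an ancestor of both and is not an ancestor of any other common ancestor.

e50234e

Ancestors of f24f07b: {e50234e, f24f07b}.
Ancestors of ccbde05: {01dc03c, 37fd5ae, ccbde05, e50234e, eaab2a8, f5cf1be}.
Common ancestors: {e50234e}.
The only common ancestor is e50234e, so it is the merge base.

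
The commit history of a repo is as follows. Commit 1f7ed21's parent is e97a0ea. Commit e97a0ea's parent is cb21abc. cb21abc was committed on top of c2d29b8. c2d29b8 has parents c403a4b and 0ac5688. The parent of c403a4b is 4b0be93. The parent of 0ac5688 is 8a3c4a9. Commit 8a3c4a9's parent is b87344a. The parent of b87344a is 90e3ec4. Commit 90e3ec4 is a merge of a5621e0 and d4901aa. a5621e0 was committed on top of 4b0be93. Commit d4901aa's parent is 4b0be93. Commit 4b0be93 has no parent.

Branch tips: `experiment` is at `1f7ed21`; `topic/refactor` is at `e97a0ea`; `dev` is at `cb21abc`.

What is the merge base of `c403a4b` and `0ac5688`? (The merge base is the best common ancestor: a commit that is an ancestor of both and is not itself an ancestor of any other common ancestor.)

Ancestors of c403a4b: {4b0be93, c403a4b}.
Ancestors of 0ac5688: {0ac5688, 4b0be93, 8a3c4a9, 90e3ec4, a5621e0, b87344a, d4901aa}.
Common ancestors: {4b0be93}.
The only common ancestor is 4b0be93, so it is the merge base.

4b0be93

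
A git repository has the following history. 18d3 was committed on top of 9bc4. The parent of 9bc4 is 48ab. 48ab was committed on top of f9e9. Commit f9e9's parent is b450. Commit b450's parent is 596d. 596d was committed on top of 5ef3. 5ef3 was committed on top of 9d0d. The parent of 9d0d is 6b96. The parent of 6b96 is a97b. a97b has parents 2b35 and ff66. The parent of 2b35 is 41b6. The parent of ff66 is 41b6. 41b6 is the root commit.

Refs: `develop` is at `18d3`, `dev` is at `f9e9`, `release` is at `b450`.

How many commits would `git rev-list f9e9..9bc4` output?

Reachable from 9bc4: {2b35, 41b6, 48ab, 596d, 5ef3, 6b96, 9bc4, 9d0d, a97b, b450, f9e9, ff66}.
Reachable from f9e9: {2b35, 41b6, 596d, 5ef3, 6b96, 9d0d, a97b, b450, f9e9, ff66}.
In 9bc4's history but not f9e9's: {48ab, 9bc4} — 2 commits.

2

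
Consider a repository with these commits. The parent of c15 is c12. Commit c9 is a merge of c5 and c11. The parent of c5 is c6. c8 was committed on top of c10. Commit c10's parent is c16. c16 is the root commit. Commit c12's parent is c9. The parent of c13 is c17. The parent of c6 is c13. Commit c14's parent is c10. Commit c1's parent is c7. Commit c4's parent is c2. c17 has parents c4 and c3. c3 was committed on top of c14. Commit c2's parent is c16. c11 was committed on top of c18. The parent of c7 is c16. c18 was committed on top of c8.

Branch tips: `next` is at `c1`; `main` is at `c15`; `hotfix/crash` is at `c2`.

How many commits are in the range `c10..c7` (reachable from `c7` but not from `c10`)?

1

Reachable from c7: {c16, c7}.
Reachable from c10: {c10, c16}.
In c7's history but not c10's: {c7} — 1 commit.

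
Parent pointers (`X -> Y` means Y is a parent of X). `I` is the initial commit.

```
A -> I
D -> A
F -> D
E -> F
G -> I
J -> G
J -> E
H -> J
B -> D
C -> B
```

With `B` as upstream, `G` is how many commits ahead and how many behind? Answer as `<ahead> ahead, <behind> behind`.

1 ahead, 3 behind

Reachable from G: {G, I}.
Reachable from B: {A, B, D, I}.
Only in G's history (ahead): {G} — 1.
Only in B's history (behind): {A, B, D} — 3.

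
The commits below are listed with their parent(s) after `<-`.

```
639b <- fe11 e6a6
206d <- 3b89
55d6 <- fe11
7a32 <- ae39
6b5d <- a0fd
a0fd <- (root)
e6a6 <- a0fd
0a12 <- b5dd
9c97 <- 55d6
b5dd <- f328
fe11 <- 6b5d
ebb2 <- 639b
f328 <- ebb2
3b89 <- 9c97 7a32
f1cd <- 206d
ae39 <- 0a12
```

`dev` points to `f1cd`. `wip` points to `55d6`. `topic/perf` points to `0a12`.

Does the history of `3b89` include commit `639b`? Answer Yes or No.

Yes

Ancestors of 3b89 (commits reachable by following parents): {0a12, 3b89, 55d6, 639b, 6b5d, 7a32, 9c97, a0fd, ae39, b5dd, e6a6, ebb2, f328, fe11}.
639b is in that set, so it is an ancestor of 3b89.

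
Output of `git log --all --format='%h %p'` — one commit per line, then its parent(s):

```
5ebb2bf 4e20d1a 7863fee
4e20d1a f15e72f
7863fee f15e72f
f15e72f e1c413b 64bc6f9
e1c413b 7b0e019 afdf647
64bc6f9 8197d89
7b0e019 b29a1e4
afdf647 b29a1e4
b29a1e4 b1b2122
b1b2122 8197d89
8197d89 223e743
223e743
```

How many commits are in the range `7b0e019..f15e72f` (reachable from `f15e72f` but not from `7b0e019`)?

Reachable from f15e72f: {223e743, 64bc6f9, 7b0e019, 8197d89, afdf647, b1b2122, b29a1e4, e1c413b, f15e72f}.
Reachable from 7b0e019: {223e743, 7b0e019, 8197d89, b1b2122, b29a1e4}.
In f15e72f's history but not 7b0e019's: {64bc6f9, afdf647, e1c413b, f15e72f} — 4 commits.

4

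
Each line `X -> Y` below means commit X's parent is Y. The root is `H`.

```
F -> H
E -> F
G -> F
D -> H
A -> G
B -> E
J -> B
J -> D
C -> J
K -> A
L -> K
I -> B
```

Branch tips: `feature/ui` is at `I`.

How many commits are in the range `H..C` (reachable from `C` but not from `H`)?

6

Reachable from C: {B, C, D, E, F, H, J}.
Reachable from H: {H}.
In C's history but not H's: {B, C, D, E, F, J} — 6 commits.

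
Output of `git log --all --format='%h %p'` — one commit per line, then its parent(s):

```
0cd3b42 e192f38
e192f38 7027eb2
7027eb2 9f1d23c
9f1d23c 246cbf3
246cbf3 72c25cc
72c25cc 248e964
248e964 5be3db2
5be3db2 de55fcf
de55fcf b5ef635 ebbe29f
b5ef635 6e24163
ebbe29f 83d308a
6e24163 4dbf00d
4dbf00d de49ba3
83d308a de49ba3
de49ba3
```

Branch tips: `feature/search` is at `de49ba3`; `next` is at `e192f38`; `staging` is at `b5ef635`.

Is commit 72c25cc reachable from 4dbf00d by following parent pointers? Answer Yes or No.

Ancestors of 4dbf00d: {4dbf00d, de49ba3}.
72c25cc is not in that set, so it is not an ancestor of 4dbf00d.

No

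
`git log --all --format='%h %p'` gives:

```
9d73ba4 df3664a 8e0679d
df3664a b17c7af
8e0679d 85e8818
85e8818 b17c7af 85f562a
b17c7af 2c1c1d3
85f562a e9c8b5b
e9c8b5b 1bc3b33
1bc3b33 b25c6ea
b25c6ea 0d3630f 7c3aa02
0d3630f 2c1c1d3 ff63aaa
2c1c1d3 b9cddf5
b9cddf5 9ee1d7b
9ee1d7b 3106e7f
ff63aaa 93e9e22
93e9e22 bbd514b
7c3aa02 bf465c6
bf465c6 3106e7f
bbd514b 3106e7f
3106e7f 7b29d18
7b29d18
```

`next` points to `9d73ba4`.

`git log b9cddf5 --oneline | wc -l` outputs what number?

4

Walking parent pointers from b9cddf5: reachable set = {3106e7f, 7b29d18, 9ee1d7b, b9cddf5}.
That is 4 commits.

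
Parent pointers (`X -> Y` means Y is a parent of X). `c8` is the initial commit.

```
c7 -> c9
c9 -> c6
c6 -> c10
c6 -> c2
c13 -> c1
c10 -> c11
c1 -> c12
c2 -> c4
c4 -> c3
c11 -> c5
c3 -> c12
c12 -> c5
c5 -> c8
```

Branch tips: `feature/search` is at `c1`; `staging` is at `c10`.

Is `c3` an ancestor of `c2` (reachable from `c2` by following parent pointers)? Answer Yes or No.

Yes

Ancestors of c2 (commits reachable by following parents): {c12, c2, c3, c4, c5, c8}.
c3 is in that set, so it is an ancestor of c2.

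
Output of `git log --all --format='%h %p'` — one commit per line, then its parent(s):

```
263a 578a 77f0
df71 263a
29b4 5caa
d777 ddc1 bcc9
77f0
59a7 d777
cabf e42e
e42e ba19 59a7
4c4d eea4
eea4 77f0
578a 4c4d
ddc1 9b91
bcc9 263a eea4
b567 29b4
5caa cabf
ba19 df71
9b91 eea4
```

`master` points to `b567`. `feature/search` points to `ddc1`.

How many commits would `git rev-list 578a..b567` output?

13

Reachable from b567: {263a, 29b4, 4c4d, 578a, 59a7, 5caa, 77f0, 9b91, b567, ba19, bcc9, cabf, d777, ddc1, df71, e42e, eea4}.
Reachable from 578a: {4c4d, 578a, 77f0, eea4}.
In b567's history but not 578a's: {263a, 29b4, 59a7, 5caa, 9b91, b567, ba19, bcc9, cabf, d777, ddc1, df71, e42e} — 13 commits.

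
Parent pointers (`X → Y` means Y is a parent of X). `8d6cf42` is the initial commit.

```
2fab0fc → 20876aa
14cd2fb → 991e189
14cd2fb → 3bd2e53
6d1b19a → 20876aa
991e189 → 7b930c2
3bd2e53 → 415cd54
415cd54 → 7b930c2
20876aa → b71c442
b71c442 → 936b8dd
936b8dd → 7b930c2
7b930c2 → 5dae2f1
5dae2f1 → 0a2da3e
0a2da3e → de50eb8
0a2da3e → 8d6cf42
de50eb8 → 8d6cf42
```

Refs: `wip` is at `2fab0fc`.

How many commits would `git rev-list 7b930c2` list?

Walking parent pointers from 7b930c2: reachable set = {0a2da3e, 5dae2f1, 7b930c2, 8d6cf42, de50eb8}.
That is 5 commits.

5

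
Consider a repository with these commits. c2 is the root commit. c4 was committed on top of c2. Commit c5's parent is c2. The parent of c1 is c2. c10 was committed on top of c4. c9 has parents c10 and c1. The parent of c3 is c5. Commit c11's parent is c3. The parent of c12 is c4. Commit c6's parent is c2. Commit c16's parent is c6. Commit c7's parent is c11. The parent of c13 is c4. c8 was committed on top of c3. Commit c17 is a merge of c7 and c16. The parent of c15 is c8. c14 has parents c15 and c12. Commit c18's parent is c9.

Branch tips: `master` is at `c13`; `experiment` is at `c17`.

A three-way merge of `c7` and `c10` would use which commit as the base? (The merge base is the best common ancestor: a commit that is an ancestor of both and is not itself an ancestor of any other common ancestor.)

c2

Ancestors of c7: {c11, c2, c3, c5, c7}.
Ancestors of c10: {c10, c2, c4}.
Common ancestors: {c2}.
The only common ancestor is c2, so it is the merge base.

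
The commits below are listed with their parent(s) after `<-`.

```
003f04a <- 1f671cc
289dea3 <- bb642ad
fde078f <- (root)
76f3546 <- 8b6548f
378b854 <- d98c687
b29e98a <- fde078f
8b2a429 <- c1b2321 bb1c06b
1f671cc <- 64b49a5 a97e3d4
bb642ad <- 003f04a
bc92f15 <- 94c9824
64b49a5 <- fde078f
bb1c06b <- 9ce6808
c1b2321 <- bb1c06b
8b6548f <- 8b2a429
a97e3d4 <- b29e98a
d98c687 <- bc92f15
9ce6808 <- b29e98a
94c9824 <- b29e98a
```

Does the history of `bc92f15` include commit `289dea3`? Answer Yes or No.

Ancestors of bc92f15: {94c9824, b29e98a, bc92f15, fde078f}.
289dea3 is not in that set, so it is not an ancestor of bc92f15.

No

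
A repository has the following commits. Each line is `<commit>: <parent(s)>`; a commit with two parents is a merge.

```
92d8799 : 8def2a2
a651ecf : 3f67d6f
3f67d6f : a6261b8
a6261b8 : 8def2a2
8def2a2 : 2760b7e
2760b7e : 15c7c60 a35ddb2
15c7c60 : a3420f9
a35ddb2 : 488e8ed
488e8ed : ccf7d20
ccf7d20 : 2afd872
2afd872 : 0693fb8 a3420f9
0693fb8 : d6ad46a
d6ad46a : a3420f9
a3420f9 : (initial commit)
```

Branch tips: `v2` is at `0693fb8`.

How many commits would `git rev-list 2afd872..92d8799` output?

7

Reachable from 92d8799: {0693fb8, 15c7c60, 2760b7e, 2afd872, 488e8ed, 8def2a2, 92d8799, a3420f9, a35ddb2, ccf7d20, d6ad46a}.
Reachable from 2afd872: {0693fb8, 2afd872, a3420f9, d6ad46a}.
In 92d8799's history but not 2afd872's: {15c7c60, 2760b7e, 488e8ed, 8def2a2, 92d8799, a35ddb2, ccf7d20} — 7 commits.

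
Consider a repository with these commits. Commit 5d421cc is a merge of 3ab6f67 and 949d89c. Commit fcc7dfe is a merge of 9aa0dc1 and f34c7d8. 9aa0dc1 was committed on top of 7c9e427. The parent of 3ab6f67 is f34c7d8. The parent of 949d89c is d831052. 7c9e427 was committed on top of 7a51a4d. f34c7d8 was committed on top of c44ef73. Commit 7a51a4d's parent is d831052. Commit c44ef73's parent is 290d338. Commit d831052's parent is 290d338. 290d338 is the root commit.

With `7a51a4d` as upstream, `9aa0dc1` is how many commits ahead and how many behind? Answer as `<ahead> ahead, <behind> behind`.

2 ahead, 0 behind

Reachable from 9aa0dc1: {290d338, 7a51a4d, 7c9e427, 9aa0dc1, d831052}.
Reachable from 7a51a4d: {290d338, 7a51a4d, d831052}.
Only in 9aa0dc1's history (ahead): {7c9e427, 9aa0dc1} — 2.
Only in 7a51a4d's history (behind): {} — 0.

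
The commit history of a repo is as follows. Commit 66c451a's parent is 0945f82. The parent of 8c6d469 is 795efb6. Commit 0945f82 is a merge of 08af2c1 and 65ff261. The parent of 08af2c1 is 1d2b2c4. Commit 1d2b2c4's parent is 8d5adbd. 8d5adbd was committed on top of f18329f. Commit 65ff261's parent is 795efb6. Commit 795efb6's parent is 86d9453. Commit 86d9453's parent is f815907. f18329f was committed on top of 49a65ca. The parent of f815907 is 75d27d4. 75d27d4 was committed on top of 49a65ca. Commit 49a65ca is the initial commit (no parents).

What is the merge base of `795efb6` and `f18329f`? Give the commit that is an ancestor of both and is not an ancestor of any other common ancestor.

49a65ca

Ancestors of 795efb6: {49a65ca, 75d27d4, 795efb6, 86d9453, f815907}.
Ancestors of f18329f: {49a65ca, f18329f}.
Common ancestors: {49a65ca}.
The only common ancestor is 49a65ca, so it is the merge base.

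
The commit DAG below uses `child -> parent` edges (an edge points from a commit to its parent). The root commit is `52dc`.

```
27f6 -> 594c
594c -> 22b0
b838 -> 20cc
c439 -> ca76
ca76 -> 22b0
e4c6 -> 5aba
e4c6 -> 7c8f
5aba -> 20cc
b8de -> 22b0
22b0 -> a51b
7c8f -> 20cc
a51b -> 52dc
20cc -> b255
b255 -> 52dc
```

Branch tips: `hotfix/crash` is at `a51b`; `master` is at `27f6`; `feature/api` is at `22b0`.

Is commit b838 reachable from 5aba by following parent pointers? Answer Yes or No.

Ancestors of 5aba: {20cc, 52dc, 5aba, b255}.
b838 is not in that set, so it is not an ancestor of 5aba.

No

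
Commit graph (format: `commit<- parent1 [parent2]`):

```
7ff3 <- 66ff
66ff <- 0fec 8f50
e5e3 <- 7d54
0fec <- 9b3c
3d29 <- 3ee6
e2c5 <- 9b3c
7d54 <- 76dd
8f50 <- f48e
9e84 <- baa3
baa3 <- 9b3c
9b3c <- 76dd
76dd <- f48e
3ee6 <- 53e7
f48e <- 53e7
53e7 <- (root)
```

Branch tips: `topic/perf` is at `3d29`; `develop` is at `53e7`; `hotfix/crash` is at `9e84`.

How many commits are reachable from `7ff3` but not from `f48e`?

Reachable from 7ff3: {0fec, 53e7, 66ff, 76dd, 7ff3, 8f50, 9b3c, f48e}.
Reachable from f48e: {53e7, f48e}.
In 7ff3's history but not f48e's: {0fec, 66ff, 76dd, 7ff3, 8f50, 9b3c} — 6 commits.

6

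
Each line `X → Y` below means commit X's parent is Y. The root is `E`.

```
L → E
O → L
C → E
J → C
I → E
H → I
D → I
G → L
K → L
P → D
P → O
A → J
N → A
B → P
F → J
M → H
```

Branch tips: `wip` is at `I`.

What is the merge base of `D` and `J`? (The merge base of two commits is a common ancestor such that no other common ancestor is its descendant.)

Ancestors of D: {D, E, I}.
Ancestors of J: {C, E, J}.
Common ancestors: {E}.
The only common ancestor is E, so it is the merge base.

E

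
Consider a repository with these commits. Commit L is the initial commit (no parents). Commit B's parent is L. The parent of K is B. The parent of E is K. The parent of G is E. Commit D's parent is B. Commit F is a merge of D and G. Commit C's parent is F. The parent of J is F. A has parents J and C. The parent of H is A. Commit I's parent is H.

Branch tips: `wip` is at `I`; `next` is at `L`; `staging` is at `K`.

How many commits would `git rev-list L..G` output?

Reachable from G: {B, E, G, K, L}.
Reachable from L: {L}.
In G's history but not L's: {B, E, G, K} — 4 commits.

4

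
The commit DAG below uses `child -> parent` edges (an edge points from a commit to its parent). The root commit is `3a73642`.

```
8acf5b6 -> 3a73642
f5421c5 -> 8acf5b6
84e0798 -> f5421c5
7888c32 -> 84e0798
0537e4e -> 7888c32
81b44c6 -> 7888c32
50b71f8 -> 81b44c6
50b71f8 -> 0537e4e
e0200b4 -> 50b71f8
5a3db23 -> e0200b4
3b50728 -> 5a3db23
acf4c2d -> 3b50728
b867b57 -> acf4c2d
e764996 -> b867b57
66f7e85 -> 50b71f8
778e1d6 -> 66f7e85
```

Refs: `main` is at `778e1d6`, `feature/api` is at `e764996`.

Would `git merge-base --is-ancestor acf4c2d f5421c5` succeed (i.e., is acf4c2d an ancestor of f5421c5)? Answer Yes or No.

Ancestors of f5421c5: {3a73642, 8acf5b6, f5421c5}.
acf4c2d is not in that set, so it is not an ancestor of f5421c5.

No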